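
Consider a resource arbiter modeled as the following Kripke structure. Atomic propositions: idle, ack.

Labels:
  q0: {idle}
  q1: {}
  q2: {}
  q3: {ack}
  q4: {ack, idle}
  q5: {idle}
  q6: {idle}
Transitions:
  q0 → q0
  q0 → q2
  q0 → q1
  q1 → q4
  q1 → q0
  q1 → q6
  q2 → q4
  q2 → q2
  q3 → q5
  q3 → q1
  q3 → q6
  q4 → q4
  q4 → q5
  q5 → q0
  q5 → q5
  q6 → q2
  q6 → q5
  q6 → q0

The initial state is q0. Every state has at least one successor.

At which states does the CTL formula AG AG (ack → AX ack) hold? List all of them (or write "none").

none

States satisfying AG (ack → AX ack): ∅.
States satisfying AG AG (ack → AX ack): ∅.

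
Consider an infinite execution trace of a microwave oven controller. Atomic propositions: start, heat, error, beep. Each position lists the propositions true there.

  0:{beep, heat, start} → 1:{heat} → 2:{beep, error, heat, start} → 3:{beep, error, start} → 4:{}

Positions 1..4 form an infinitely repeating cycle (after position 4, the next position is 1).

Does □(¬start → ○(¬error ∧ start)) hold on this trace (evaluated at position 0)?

¬start → ○(¬error ∧ start) must hold at every position from 0 onward. It fails at position 1, so □(¬start → ○(¬error ∧ start)) is false.
Positions where ¬start holds: 1, 4.
Check ○(¬error ∧ start) at each: 1→fails, 4→fails.

Violated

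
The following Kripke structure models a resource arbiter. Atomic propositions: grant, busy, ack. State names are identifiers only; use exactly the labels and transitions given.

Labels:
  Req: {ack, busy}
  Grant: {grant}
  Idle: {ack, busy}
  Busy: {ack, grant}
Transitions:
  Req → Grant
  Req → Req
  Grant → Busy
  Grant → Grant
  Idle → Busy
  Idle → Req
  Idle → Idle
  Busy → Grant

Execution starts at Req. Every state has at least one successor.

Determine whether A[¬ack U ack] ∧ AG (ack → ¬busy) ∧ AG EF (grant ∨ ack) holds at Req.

No

States satisfying ¬ack: {Grant}.
States satisfying ack: {Req, Idle, Busy}.
States satisfying A[¬ack U ack]: {Req, Idle, Busy}.
States satisfying ack → ¬busy: {Grant, Busy}.
States satisfying AG (ack → ¬busy): {Grant, Busy}.
States satisfying A[¬ack U ack] ∧ AG (ack → ¬busy): {Busy}.
States satisfying EF (grant ∨ ack): {Req, Grant, Idle, Busy}.
States satisfying AG EF (grant ∨ ack): {Req, Grant, Idle, Busy}.
States satisfying A[¬ack U ack] ∧ AG (ack → ¬busy) ∧ AG EF (grant ∨ ack): {Busy}.
Req ∉ Sat(A[¬ack U ack] ∧ AG (ack → ¬busy) ∧ AG EF (grant ∨ ack)).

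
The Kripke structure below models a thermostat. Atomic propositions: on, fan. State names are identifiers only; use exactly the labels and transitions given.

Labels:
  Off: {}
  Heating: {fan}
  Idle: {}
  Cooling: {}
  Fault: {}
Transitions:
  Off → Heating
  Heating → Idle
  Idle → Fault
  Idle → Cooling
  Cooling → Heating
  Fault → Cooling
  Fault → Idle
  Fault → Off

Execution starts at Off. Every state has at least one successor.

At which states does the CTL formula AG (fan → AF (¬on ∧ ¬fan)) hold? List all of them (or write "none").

States satisfying fan → AF (¬on ∧ ¬fan): {Off, Heating, Idle, Cooling, Fault}.
States satisfying AG (fan → AF (¬on ∧ ¬fan)): {Off, Heating, Idle, Cooling, Fault}.

{Off, Heating, Idle, Cooling, Fault}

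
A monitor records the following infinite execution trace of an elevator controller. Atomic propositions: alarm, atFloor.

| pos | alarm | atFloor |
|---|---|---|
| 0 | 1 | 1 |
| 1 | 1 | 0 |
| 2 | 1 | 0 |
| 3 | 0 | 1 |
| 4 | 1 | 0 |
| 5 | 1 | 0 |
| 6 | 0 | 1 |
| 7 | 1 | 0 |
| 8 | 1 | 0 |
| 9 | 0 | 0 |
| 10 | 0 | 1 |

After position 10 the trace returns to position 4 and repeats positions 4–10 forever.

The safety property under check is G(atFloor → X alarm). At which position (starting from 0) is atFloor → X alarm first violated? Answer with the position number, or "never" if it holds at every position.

atFloor → X alarm holds at every position 0..10, and those are all the positions the trace ever visits, so the invariant G(atFloor → X alarm) is never violated.

never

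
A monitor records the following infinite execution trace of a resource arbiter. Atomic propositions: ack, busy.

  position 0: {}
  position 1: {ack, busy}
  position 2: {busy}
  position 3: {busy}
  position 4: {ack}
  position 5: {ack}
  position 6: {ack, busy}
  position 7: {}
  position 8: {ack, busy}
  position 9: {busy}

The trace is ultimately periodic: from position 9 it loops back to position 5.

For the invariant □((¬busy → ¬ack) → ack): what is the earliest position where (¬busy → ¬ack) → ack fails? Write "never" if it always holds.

At position 0 the labels are {}, so (¬busy → ¬ack) → ack is false there. This is the first violation.

0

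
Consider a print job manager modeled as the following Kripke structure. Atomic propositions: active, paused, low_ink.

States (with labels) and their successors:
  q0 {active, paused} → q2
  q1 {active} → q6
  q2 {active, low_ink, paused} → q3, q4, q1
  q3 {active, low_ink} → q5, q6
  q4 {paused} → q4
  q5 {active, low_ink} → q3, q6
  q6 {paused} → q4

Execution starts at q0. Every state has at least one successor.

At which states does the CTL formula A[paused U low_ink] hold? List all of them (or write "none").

States satisfying paused: {q0, q2, q4, q6}.
States satisfying low_ink: {q2, q3, q5}.
States satisfying A[paused U low_ink]: {q0, q2, q3, q5}.

{q0, q2, q3, q5}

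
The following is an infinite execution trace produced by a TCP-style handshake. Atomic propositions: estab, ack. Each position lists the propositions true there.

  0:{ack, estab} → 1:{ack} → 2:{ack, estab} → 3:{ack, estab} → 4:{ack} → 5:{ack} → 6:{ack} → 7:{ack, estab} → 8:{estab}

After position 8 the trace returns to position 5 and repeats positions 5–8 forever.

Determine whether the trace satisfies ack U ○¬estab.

Walking from position 0: ○¬estab first holds at position 0, and ack holds at every earlier position along the way, so ack U ○¬estab holds.

Yes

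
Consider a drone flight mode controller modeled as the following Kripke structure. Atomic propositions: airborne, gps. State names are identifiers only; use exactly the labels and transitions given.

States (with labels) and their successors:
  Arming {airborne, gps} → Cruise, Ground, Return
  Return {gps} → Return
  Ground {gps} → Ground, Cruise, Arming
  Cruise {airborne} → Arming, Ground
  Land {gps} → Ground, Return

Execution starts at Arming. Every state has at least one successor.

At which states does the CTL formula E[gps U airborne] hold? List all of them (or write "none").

{Arming, Ground, Cruise, Land}

States satisfying gps: {Arming, Return, Ground, Land}.
States satisfying airborne: {Arming, Cruise}.
States satisfying E[gps U airborne]: {Arming, Ground, Cruise, Land}.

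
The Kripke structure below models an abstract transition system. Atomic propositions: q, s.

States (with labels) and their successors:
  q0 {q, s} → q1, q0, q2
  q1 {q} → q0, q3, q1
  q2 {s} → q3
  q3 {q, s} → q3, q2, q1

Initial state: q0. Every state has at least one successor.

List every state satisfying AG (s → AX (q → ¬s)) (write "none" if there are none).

none

States satisfying s → AX (q → ¬s): {q1}.
States satisfying AG (s → AX (q → ¬s)): ∅.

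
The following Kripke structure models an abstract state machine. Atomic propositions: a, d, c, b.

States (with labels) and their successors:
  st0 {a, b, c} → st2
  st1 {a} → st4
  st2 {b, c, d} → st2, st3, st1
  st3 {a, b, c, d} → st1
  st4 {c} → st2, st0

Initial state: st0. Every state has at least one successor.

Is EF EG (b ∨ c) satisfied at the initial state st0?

Yes

States satisfying EG (b ∨ c): {st0, st2, st4}.
States satisfying EF EG (b ∨ c): {st0, st1, st2, st3, st4}.
Some path from st0 reaches a state where EG (b ∨ c) holds.
st0 ∈ Sat(EF EG (b ∨ c)).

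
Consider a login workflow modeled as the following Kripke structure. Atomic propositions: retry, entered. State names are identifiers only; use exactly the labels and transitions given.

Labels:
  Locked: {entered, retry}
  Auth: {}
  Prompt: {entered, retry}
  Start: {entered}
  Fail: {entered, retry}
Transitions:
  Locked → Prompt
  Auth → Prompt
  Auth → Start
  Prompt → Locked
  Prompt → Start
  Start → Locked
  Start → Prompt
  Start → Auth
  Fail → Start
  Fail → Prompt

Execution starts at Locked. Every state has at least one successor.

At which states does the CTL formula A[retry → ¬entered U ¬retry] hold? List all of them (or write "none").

States satisfying retry → ¬entered: {Auth, Start}.
States satisfying ¬retry: {Auth, Start}.
States satisfying A[retry → ¬entered U ¬retry]: {Auth, Start}.

{Auth, Start}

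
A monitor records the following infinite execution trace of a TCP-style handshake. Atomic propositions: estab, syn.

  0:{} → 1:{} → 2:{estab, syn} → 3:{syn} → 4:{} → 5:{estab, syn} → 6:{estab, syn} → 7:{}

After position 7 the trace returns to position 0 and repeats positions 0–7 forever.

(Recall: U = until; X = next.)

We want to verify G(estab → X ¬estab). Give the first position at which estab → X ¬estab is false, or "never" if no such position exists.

5

Check estab → X ¬estab at each position in order: 0 ✓, 1 ✓, 2 ✓, 3 ✓, 4 ✓.
At position 5 the labels are {estab, syn} and the next position 6 has {estab, syn}, so estab → X ¬estab is false there. This is the first violation.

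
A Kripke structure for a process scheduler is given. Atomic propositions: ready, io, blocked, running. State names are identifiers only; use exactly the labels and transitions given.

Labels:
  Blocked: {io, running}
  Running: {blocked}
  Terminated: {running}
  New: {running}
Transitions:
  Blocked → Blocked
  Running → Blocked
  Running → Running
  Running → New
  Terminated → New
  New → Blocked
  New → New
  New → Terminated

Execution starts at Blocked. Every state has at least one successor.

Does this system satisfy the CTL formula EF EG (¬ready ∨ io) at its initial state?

Holds

States satisfying EG (¬ready ∨ io): {Blocked, Running, Terminated, New}.
States satisfying EF EG (¬ready ∨ io): {Blocked, Running, Terminated, New}.
Some path from Blocked reaches a state where EG (¬ready ∨ io) holds.
Blocked ∈ Sat(EF EG (¬ready ∨ io)).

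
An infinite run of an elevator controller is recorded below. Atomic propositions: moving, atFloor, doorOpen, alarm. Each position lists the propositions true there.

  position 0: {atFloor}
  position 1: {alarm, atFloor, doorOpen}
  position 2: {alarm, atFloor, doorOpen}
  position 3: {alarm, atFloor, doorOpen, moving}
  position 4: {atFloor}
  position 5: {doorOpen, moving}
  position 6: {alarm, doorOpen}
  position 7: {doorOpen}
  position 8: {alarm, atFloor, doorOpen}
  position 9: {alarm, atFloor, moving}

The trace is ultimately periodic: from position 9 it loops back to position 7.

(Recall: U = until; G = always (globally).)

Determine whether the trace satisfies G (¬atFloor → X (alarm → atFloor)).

¬atFloor → X (alarm → atFloor) must hold at every position from 0 onward. It fails at position 5, so G (¬atFloor → X (alarm → atFloor)) is false.
Positions where ¬atFloor holds: 5, 6, 7.
Check X (alarm → atFloor) at each: 5→fails, 6→ok, 7→ok.

Does not hold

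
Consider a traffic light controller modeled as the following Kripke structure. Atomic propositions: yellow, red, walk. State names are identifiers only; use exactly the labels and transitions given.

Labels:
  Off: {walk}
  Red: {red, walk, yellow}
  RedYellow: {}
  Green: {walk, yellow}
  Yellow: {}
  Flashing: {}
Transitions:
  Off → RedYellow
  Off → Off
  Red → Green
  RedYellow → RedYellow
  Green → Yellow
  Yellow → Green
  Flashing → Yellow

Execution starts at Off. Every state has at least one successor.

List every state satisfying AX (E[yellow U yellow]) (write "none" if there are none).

{Red, Yellow}

States satisfying E[yellow U yellow]: {Red, Green}.
States satisfying AX (E[yellow U yellow]): {Red, Yellow}.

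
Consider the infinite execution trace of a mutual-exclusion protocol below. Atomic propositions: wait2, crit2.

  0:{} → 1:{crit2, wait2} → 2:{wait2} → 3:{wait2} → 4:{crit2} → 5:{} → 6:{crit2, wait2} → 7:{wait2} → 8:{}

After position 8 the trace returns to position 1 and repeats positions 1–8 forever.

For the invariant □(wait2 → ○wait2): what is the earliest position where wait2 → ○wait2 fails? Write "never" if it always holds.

3

Check wait2 → ○wait2 at each position in order: 0 ✓, 1 ✓, 2 ✓.
At position 3 the labels are {wait2} and the next position 4 has {crit2}, so wait2 → ○wait2 is false there. This is the first violation.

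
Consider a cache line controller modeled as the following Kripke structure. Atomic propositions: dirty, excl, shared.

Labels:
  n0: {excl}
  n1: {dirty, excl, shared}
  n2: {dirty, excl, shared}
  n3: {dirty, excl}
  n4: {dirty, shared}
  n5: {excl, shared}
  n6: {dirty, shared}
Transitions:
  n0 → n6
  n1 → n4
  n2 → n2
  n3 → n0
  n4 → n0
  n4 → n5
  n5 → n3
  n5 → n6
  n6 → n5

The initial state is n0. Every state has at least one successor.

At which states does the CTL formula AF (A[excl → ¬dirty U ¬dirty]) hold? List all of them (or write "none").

States satisfying A[excl → ¬dirty U ¬dirty]: {n0, n4, n5, n6}.
States satisfying AF (A[excl → ¬dirty U ¬dirty]): {n0, n1, n3, n4, n5, n6}.

{n0, n1, n3, n4, n5, n6}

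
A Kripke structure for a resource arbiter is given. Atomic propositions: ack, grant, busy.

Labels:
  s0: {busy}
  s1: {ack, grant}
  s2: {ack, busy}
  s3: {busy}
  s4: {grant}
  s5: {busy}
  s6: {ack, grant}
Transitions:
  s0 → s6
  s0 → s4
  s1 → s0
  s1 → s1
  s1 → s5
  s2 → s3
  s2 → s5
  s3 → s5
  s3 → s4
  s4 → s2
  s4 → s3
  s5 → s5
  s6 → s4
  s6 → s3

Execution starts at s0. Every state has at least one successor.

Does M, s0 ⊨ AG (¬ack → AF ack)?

Does not hold

States satisfying ¬ack → AF ack: {s1, s2, s6}.
States satisfying AG (¬ack → AF ack): ∅.
s0 is reachable from s0 and violates ¬ack → AF ack, so AG fails at s0.
s0 ∉ Sat(AG (¬ack → AF ack)).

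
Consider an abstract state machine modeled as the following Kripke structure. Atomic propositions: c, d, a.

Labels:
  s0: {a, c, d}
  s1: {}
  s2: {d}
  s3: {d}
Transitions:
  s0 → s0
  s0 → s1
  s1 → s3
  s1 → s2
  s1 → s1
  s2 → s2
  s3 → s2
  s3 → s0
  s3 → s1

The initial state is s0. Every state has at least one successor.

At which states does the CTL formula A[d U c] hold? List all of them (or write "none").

{s0}

States satisfying d: {s0, s2, s3}.
States satisfying c: {s0}.
States satisfying A[d U c]: {s0}.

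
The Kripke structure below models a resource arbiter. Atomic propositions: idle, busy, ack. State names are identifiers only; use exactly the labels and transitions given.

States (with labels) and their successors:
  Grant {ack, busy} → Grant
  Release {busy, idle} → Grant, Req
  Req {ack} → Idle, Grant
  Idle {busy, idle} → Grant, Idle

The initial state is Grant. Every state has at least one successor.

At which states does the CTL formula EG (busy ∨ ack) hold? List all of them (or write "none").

{Grant, Release, Req, Idle}

States satisfying busy ∨ ack: {Grant, Release, Req, Idle}.
States satisfying EG (busy ∨ ack): {Grant, Release, Req, Idle}.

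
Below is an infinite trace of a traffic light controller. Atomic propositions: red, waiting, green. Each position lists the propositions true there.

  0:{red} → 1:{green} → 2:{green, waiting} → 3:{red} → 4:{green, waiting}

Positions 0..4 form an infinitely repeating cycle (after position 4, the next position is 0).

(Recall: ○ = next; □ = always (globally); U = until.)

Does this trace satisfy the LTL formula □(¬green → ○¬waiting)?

¬green → ○¬waiting must hold at every position from 0 onward. It fails at position 3, so □(¬green → ○¬waiting) is false.
Positions where ¬green holds: 0, 3.
Check ○¬waiting at each: 0→ok, 3→fails.

No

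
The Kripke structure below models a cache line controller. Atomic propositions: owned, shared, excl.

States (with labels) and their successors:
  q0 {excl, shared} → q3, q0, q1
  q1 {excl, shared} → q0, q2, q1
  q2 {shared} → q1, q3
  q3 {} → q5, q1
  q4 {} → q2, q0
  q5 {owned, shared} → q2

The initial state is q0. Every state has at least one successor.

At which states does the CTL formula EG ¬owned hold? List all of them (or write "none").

States satisfying ¬owned: {q0, q1, q2, q3, q4}.
States satisfying EG ¬owned: {q0, q1, q2, q3, q4}.

{q0, q1, q2, q3, q4}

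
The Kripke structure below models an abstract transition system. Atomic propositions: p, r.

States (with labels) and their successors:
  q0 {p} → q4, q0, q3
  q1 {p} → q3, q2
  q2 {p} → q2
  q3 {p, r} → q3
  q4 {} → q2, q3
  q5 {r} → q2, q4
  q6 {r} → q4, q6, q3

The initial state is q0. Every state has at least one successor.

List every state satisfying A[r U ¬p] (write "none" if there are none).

States satisfying r: {q3, q5, q6}.
States satisfying ¬p: {q4, q5, q6}.
States satisfying A[r U ¬p]: {q4, q5, q6}.

{q4, q5, q6}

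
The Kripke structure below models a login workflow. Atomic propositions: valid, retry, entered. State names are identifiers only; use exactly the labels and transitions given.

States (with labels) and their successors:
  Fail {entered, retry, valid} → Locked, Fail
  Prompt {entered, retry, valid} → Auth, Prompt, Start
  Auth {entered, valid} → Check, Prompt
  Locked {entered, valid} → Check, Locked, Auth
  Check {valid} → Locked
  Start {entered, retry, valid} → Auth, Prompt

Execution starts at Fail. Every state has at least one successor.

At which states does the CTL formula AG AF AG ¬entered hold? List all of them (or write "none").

States satisfying AF AG ¬entered: ∅.
States satisfying AG AF AG ¬entered: ∅.

none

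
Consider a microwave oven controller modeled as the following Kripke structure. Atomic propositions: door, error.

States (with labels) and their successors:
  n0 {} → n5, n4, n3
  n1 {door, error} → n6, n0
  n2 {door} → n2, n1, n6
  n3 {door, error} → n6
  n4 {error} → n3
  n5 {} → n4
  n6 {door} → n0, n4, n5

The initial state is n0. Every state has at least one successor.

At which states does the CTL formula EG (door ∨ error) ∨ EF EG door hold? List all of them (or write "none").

{n1, n2, n3, n4, n6}

States satisfying door ∨ error: {n1, n2, n3, n4, n6}.
States satisfying EG (door ∨ error): {n1, n2, n3, n4, n6}.
States satisfying EG door: {n2}.
States satisfying EF EG door: {n2}.
States satisfying EG (door ∨ error) ∨ EF EG door: {n1, n2, n3, n4, n6}.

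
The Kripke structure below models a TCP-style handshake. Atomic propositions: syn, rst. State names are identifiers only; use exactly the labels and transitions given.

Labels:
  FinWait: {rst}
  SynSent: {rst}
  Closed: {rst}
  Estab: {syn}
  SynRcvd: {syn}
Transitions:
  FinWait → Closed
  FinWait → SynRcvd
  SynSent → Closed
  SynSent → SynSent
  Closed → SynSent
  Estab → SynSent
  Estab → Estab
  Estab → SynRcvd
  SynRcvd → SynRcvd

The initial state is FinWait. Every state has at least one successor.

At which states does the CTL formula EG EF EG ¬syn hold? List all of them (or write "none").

{FinWait, SynSent, Closed, Estab}

States satisfying EF EG ¬syn: {FinWait, SynSent, Closed, Estab}.
States satisfying EG EF EG ¬syn: {FinWait, SynSent, Closed, Estab}.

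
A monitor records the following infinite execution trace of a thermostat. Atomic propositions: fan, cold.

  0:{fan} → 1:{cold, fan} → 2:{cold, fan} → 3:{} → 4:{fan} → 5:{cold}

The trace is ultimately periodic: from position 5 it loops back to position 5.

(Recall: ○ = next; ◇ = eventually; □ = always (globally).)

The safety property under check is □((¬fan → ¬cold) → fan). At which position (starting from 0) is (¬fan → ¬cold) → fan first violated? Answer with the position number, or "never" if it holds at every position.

3

Check (¬fan → ¬cold) → fan at each position in order: 0 ✓, 1 ✓, 2 ✓.
At position 3 the labels are {}, so (¬fan → ¬cold) → fan is false there. This is the first violation.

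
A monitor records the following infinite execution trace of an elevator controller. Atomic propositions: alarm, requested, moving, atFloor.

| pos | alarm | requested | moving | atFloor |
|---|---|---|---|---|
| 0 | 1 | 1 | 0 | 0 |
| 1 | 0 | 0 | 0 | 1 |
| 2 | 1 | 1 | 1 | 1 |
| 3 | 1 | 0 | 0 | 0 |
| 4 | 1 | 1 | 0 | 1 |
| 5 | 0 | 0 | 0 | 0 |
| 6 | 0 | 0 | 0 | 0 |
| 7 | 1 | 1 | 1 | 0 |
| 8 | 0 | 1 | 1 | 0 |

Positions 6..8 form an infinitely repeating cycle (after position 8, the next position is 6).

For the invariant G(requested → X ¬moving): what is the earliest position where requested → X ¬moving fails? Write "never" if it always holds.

7

Check requested → X ¬moving at each position in order: 0 ✓, 1 ✓, 2 ✓, 3 ✓, 4 ✓, 5 ✓, 6 ✓.
At position 7 the labels are {alarm, moving, requested} and the next position 8 has {moving, requested}, so requested → X ¬moving is false there. This is the first violation.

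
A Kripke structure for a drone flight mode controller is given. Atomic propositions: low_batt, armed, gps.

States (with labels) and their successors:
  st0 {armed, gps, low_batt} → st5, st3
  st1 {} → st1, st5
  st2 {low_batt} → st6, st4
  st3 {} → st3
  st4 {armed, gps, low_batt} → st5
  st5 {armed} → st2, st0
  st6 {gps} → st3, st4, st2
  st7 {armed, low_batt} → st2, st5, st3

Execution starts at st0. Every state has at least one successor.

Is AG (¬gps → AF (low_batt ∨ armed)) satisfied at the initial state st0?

Does not hold

States satisfying ¬gps → AF (low_batt ∨ armed): {st0, st2, st4, st5, st6, st7}.
States satisfying AG (¬gps → AF (low_batt ∨ armed)): ∅.
st3 is reachable from st0 and violates ¬gps → AF (low_batt ∨ armed), so AG fails at st0.
st0 ∉ Sat(AG (¬gps → AF (low_batt ∨ armed))).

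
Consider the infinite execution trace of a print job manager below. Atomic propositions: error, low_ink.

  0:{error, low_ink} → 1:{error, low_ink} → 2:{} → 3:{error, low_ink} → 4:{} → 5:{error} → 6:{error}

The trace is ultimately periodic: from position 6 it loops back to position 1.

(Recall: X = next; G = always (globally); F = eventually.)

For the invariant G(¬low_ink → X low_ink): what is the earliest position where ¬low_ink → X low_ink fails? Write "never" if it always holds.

4

Check ¬low_ink → X low_ink at each position in order: 0 ✓, 1 ✓, 2 ✓, 3 ✓.
At position 4 the labels are {} and the next position 5 has {error}, so ¬low_ink → X low_ink is false there. This is the first violation.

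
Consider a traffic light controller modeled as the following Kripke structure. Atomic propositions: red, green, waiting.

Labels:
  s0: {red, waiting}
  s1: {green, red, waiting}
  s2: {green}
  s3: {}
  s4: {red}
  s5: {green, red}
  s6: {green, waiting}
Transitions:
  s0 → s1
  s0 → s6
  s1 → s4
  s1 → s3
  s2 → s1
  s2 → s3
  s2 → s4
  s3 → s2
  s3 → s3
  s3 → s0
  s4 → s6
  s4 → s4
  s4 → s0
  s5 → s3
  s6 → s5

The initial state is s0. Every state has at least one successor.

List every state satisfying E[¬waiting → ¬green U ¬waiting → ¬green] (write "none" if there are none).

{s0, s1, s3, s4, s6}

States satisfying ¬waiting → ¬green: {s0, s1, s3, s4, s6}.
States satisfying E[¬waiting → ¬green U ¬waiting → ¬green]: {s0, s1, s3, s4, s6}.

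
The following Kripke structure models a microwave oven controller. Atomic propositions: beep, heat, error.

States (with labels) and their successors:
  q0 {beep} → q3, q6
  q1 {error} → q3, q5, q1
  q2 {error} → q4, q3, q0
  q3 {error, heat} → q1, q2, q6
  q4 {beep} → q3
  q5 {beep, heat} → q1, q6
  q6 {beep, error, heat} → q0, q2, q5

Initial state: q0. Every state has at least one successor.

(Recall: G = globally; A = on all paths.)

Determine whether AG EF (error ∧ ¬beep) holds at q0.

Satisfied

States satisfying EF (error ∧ ¬beep): {q0, q1, q2, q3, q4, q5, q6}.
States satisfying AG EF (error ∧ ¬beep): {q0, q1, q2, q3, q4, q5, q6}.
Every state reachable from q0 satisfies EF (error ∧ ¬beep).
q0 ∈ Sat(AG EF (error ∧ ¬beep)).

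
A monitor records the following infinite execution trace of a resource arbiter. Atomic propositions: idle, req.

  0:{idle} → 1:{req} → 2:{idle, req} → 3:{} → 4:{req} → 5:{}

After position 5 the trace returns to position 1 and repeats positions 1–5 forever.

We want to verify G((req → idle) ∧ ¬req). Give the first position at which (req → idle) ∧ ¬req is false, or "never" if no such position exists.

Check (req → idle) ∧ ¬req at each position in order: 0 ✓.
At position 1 the labels are {req}, so (req → idle) ∧ ¬req is false there. This is the first violation.

1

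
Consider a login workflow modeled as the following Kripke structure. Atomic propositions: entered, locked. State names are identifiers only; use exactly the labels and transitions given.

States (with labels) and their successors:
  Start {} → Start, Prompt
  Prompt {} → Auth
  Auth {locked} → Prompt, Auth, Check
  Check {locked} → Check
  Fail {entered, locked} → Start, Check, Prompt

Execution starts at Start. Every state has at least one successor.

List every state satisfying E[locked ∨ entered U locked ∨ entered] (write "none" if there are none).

States satisfying locked ∨ entered: {Auth, Check, Fail}.
States satisfying E[locked ∨ entered U locked ∨ entered]: {Auth, Check, Fail}.

{Auth, Check, Fail}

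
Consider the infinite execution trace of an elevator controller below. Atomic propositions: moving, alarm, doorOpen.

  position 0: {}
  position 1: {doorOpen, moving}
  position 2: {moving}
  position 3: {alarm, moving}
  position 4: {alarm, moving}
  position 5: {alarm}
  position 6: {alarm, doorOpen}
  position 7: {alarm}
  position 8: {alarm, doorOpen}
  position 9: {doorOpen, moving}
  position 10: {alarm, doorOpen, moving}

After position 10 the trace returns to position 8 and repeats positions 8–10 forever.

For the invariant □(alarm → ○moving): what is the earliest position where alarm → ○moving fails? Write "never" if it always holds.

Check alarm → ○moving at each position in order: 0 ✓, 1 ✓, 2 ✓, 3 ✓.
At position 4 the labels are {alarm, moving} and the next position 5 has {alarm}, so alarm → ○moving is false there. This is the first violation.

4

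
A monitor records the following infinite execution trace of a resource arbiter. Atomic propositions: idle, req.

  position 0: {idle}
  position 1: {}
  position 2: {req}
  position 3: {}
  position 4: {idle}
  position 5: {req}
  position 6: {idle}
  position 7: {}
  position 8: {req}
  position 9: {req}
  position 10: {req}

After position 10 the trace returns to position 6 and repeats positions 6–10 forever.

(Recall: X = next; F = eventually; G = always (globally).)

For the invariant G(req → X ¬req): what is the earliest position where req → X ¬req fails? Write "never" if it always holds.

Check req → X ¬req at each position in order: 0 ✓, 1 ✓, 2 ✓, 3 ✓, 4 ✓, 5 ✓, 6 ✓, 7 ✓.
At position 8 the labels are {req} and the next position 9 has {req}, so req → X ¬req is false there. This is the first violation.

8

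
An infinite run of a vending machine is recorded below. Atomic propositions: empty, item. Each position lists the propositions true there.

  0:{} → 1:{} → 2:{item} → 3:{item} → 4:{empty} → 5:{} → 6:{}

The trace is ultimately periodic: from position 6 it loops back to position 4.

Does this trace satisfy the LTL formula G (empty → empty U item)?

empty → empty U item must hold at every position from 0 onward. It fails at position 4, so G (empty → empty U item) is false.
Positions where empty holds: 4.
Check empty U item at each: 4→fails.

Violated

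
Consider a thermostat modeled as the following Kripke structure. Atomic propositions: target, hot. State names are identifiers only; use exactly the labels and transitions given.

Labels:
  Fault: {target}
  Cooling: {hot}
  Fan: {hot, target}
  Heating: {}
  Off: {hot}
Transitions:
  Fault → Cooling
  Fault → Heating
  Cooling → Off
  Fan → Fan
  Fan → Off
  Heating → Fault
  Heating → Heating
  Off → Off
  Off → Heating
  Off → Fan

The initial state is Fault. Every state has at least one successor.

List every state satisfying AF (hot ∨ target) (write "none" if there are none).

States satisfying hot ∨ target: {Fault, Cooling, Fan, Off}.
States satisfying AF (hot ∨ target): {Fault, Cooling, Fan, Off}.

{Fault, Cooling, Fan, Off}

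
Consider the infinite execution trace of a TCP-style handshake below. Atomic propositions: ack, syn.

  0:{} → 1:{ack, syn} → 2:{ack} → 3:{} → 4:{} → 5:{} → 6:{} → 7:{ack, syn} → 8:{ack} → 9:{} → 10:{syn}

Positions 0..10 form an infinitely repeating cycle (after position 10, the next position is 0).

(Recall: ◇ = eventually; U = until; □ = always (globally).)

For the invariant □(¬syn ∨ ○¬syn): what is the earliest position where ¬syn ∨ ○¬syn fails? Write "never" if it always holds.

never

¬syn ∨ ○¬syn holds at every position 0..10, and those are all the positions the trace ever visits, so the invariant □(¬syn ∨ ○¬syn) is never violated.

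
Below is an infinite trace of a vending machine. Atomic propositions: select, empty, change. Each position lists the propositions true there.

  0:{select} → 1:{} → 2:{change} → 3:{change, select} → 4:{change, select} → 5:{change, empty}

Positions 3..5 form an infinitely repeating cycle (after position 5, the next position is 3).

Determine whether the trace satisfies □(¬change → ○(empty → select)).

Yes

¬change → ○(empty → select) holds at every position 0..5, and those are all positions ever visited, so □(¬change → ○(empty → select)) holds.
Positions where ¬change holds: 0, 1.
Check ○(empty → select) at each: 0→ok, 1→ok.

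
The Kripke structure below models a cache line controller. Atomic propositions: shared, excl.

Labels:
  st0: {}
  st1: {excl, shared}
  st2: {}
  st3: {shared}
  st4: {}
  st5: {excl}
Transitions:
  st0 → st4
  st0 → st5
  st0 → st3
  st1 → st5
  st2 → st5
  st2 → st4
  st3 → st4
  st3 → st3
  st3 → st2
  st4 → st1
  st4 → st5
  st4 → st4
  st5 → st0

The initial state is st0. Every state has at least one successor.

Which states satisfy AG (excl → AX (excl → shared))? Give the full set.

States satisfying excl → AX (excl → shared): {st0, st2, st3, st4, st5}.
States satisfying AG (excl → AX (excl → shared)): ∅.

none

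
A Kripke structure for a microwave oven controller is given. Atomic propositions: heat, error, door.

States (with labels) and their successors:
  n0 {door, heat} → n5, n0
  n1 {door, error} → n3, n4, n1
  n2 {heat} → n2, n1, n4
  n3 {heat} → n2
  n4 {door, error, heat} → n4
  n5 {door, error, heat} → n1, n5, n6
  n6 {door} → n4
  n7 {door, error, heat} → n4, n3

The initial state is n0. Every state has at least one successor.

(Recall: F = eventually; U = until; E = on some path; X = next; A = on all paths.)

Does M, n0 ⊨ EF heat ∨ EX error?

Holds

States satisfying heat: {n0, n2, n3, n4, n5, n7}.
States satisfying EF heat: {n0, n1, n2, n3, n4, n5, n6, n7}.
States satisfying error: {n1, n4, n5, n7}.
States satisfying EX error: {n0, n1, n2, n4, n5, n6, n7}.
States satisfying EF heat ∨ EX error: {n0, n1, n2, n3, n4, n5, n6, n7}.
n0 ∈ Sat(EF heat ∨ EX error).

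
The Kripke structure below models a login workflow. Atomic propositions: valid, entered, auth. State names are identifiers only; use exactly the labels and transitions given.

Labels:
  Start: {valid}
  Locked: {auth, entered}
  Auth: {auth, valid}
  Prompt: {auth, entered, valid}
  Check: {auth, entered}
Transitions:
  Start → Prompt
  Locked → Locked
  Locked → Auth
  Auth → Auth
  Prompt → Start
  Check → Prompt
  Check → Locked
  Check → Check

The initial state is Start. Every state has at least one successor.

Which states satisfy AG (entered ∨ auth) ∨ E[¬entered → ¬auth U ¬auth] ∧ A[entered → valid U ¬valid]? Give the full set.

States satisfying entered ∨ auth: {Locked, Auth, Prompt, Check}.
States satisfying AG (entered ∨ auth): {Locked, Auth}.
States satisfying ¬entered → ¬auth: {Start, Locked, Prompt, Check}.
States satisfying ¬auth: {Start}.
States satisfying E[¬entered → ¬auth U ¬auth]: {Start, Prompt, Check}.
States satisfying entered → valid: {Start, Auth, Prompt}.
States satisfying ¬valid: {Locked, Check}.
States satisfying A[entered → valid U ¬valid]: {Locked, Check}.
States satisfying AG (entered ∨ auth) ∨ E[¬entered → ¬auth U ¬auth] ∧ A[entered → valid U ¬valid]: {Locked, Auth, Check}.

{Locked, Auth, Check}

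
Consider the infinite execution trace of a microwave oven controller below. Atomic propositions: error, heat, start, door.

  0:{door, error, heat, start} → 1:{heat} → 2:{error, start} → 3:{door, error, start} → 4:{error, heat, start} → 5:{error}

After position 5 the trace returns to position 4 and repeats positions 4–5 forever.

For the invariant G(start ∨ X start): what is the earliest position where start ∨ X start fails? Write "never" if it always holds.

start ∨ X start holds at every position 0..5, and those are all the positions the trace ever visits, so the invariant G(start ∨ X start) is never violated.

never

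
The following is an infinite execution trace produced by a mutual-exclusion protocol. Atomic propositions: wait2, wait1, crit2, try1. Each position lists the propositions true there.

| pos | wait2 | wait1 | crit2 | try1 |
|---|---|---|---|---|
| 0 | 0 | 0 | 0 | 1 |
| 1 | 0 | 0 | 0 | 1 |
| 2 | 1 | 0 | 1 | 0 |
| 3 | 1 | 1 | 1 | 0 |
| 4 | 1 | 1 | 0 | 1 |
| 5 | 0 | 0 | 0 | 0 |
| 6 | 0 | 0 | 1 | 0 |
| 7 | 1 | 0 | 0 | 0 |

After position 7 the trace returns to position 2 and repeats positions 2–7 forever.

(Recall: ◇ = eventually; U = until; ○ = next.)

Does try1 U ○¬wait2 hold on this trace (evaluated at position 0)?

Holds

Walking from position 0: ○¬wait2 first holds at position 0, and try1 holds at every earlier position along the way, so try1 U ○¬wait2 holds.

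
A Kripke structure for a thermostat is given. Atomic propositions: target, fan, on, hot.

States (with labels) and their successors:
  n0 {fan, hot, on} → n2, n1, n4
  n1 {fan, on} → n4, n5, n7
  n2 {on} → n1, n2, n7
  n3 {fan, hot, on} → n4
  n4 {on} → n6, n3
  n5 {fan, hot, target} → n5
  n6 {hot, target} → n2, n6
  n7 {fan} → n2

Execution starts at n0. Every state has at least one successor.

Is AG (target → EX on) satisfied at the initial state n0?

States satisfying target → EX on: {n0, n1, n2, n3, n4, n6, n7}.
States satisfying AG (target → EX on): ∅.
n5 is reachable from n0 and violates target → EX on, so AG fails at n0.
n0 ∉ Sat(AG (target → EX on)).

Violated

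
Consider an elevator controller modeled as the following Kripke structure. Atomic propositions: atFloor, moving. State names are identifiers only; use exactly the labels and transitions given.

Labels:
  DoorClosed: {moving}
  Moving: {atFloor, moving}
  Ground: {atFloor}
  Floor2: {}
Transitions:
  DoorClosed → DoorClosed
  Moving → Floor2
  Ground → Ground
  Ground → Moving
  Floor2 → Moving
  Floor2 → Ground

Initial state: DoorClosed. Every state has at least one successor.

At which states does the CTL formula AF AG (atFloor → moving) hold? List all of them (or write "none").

{DoorClosed}

States satisfying AG (atFloor → moving): {DoorClosed}.
States satisfying AF AG (atFloor → moving): {DoorClosed}.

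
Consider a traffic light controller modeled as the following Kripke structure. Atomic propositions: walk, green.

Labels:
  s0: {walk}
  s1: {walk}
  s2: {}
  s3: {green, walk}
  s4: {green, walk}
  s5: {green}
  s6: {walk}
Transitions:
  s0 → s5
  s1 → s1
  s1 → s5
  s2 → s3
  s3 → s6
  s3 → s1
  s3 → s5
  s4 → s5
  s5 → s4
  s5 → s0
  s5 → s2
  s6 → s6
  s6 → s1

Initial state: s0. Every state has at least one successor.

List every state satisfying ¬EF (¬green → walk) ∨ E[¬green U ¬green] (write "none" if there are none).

{s0, s1, s2, s6}

States satisfying ¬green → walk: {s0, s1, s3, s4, s5, s6}.
States satisfying EF (¬green → walk): {s0, s1, s2, s3, s4, s5, s6}.
States satisfying ¬EF (¬green → walk): ∅.
States satisfying ¬green: {s0, s1, s2, s6}.
States satisfying E[¬green U ¬green]: {s0, s1, s2, s6}.
States satisfying ¬EF (¬green → walk) ∨ E[¬green U ¬green]: {s0, s1, s2, s6}.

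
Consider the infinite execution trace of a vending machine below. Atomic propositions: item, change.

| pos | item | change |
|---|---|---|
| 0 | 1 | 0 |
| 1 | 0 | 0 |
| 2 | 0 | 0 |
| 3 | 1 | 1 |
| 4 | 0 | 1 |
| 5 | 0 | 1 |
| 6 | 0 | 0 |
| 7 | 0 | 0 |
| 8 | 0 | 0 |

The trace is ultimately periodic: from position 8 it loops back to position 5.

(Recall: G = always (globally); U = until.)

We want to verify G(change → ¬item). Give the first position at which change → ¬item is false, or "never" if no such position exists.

3

Check change → ¬item at each position in order: 0 ✓, 1 ✓, 2 ✓.
At position 3 the labels are {change, item}, so change → ¬item is false there. This is the first violation.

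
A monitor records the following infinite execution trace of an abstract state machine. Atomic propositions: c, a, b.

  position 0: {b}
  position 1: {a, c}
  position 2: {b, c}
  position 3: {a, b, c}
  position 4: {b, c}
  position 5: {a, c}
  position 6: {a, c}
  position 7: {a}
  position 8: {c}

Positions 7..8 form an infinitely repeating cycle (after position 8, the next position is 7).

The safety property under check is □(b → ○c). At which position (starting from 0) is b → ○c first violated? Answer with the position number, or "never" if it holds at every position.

b → ○c holds at every position 0..8, and those are all the positions the trace ever visits, so the invariant □(b → ○c) is never violated.

never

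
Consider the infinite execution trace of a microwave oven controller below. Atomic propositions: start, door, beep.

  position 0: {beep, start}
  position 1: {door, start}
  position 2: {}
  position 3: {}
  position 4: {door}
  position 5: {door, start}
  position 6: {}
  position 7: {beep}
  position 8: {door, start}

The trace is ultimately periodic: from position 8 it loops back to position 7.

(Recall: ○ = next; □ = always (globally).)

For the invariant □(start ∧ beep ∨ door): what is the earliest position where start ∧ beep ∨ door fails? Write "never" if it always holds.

Check start ∧ beep ∨ door at each position in order: 0 ✓, 1 ✓.
At position 2 the labels are {}, so start ∧ beep ∨ door is false there. This is the first violation.

2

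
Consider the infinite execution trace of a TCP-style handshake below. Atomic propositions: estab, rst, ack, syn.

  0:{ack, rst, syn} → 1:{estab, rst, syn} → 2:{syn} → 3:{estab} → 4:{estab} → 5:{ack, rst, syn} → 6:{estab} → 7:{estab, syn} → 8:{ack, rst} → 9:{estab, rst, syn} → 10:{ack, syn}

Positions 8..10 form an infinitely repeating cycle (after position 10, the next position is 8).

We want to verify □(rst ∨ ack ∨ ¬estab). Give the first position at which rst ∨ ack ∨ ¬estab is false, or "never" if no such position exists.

3

Check rst ∨ ack ∨ ¬estab at each position in order: 0 ✓, 1 ✓, 2 ✓.
At position 3 the labels are {estab}, so rst ∨ ack ∨ ¬estab is false there. This is the first violation.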